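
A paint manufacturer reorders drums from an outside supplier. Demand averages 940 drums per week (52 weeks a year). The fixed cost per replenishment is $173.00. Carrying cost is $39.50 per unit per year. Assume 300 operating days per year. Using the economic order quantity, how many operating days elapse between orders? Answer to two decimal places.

Annual demand D = 940 × 52 = 48,880.
The optimal lot size = √(2DS/H) = √(2 × 48,880 × 173 / 39.5) ≈ 654.34.
Cycle time = Q*/D × 300 = 654.34 / 48,880 × 300 ≈ 4.016 days.

T ≈ 4.02 days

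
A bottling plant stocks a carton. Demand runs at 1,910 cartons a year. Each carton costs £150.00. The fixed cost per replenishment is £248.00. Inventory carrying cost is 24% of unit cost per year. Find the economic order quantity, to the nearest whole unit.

Holding cost H = 0.24 × £150.00 = £36.0000 per unit per year.
EOQ = √(2DS / H) = √(2 × 1,910 × 248 / 36).
= √(947,360 / 36) = √26,315.5556 ≈ 162.221.

Q* ≈ 162 cartons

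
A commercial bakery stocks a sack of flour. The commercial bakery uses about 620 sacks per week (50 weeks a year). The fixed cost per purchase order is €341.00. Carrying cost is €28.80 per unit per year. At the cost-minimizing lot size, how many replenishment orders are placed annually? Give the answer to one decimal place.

Annual demand D = 620 × 50 = 31,000.
Q* = √(2DS/H) = √(2 × 31,000 × 341 / 28.8) ≈ 856.79.
Orders per year = D / Q* = 31,000 / 856.79 ≈ 36.181.

N ≈ 36.2 orders per year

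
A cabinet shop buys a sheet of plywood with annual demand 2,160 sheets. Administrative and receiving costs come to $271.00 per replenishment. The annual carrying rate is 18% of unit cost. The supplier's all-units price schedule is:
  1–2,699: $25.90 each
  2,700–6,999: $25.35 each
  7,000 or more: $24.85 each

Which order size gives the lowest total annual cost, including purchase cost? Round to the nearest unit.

Q* ≈ 501 sheets

Holding cost per unit per year at price C is H = 0.18·C.
For each price level, check whether its EOQ is feasible; otherwise the best quantity at that price is the breakpoint.
EOQ at $25.90 = 501.1 (feasible in tier 1): TC = 2,160×$25.90 + (2,160/501.1)×271 + (501.1/2)×0.18×$25.90 = $58,280.21.
EOQ at $25.35 = 506.5 < 2700, so use break Q=2700: TC = 2,160×$25.35 + (2,160/2700.0)×271 + (2700.0/2)×0.18×$25.35 = $61,132.85.
EOQ at $24.85 = 511.6 < 7000, so use break Q=7000: TC = 2,160×$24.85 + (2,160/7000.0)×271 + (7000.0/2)×0.18×$24.85 = $69,415.12.
Lowest total cost is $58,280.21 at Q = 501.1.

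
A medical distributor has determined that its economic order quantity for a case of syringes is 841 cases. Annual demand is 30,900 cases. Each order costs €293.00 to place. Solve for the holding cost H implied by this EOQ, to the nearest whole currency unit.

H ≈ €26

Squaring Q* = √(2DS/H) gives Q*² = 2DS/H.
From Q* = √(2DS/H): H = 2DS / Q*² = 2 × 30,900 × 293 / 841² = 25.6014.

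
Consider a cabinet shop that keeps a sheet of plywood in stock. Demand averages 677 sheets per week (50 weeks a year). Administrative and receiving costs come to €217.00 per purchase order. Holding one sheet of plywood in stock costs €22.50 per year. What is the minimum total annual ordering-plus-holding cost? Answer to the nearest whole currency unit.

TC* ≈ €18,181

Annual demand D = 677 × 50 = 33,850.
The optimal lot size = √(2DS/H) = √(2 × 33,850 × 217 / 22.5) ≈ 808.04.
At the optimum the two cost components are equal, so total cost = 2·(Q*/2)H = Q*·H.
Minimum total = √(2DSH) = √(2 × 33,850 × 217 × 22.5) ≈ 18180.903.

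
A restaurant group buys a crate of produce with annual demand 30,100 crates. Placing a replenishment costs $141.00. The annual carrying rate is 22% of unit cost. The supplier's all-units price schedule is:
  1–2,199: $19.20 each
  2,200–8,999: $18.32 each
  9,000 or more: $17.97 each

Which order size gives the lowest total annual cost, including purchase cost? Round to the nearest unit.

Q* ≈ 2,200 crates

Holding cost per unit per year at price C is H = 0.22·C.
For each price level, check whether its EOQ is feasible; otherwise the best quantity at that price is the breakpoint.
EOQ at $19.20 = 1417.6 (feasible in tier 1): TC = 30,100×$19.20 + (30,100/1417.6)×141 + (1417.6/2)×0.22×$19.20 = $583,907.83.
EOQ at $18.32 = 1451.2 < 2200, so use break Q=2200: TC = 30,100×$18.32 + (30,100/2200.0)×141 + (2200.0/2)×0.22×$18.32 = $557,794.58.
EOQ at $17.97 = 1465.3 < 9000, so use break Q=9000: TC = 30,100×$17.97 + (30,100/9000.0)×141 + (9000.0/2)×0.22×$17.97 = $559,158.87.
Lowest total cost is $557,794.58 at Q = 2200.0.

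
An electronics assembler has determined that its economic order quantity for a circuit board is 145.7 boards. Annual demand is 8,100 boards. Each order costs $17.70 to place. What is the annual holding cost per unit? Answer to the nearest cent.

Squaring Q* = √(2DS/H) gives Q*² = 2DS/H.
From Q* = √(2DS/H): H = 2DS / Q*² = 2 × 8,100 × 17.7 / 145.7² = 13.5073.

H ≈ $13.51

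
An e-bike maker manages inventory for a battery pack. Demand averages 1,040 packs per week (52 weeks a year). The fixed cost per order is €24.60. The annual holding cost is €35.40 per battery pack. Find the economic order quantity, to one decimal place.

Annual demand D = 1,040 × 52 = 54,080.
EOQ = √(2DS / H) = √(2 × 54,080 × 24.6 / 35.4).
= √(2,660,736 / 35.4) = √75,162.0339 ≈ 274.157.

Q* ≈ 274.2 packs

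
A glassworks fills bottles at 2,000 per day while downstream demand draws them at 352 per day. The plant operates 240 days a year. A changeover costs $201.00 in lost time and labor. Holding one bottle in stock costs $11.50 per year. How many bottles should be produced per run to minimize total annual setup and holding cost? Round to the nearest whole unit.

Q* ≈ 1,893 bottles

Annual demand D = 352 × 240 = 84,480.
Production build-up factor (1 − d/p) = 1 − 352/2,000 = 0.8240.
Q* = √(2DS / (H(1 − d/p))) = √(2 × 84,480 × 201 / (11.5 × 0.8240)).
= √(33,960,960 / 9.476) ≈ 1893.117.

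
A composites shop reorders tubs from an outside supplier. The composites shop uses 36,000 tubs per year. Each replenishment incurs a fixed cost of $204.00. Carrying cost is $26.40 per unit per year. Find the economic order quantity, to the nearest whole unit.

EOQ = √(2DS / H) = √(2 × 36,000 × 204 / 26.4).
= √(14,688,000 / 26.4) = √556,363.6364 ≈ 745.898.

Q* ≈ 746 tubs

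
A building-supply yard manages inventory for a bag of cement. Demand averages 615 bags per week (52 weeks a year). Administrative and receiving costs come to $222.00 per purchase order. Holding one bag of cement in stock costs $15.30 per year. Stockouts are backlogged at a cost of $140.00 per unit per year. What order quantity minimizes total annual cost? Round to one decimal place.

Q* ≈ 1,014.6 bags

Annual demand D = 615 × 52 = 31,980.
With planned backorders, Q* = √(2DS/H) · √((H+B)/B).
√(2DS/H) = √(2 × 31,980 × 222 / 15.3) = 963.352.
√((H+B)/B) = √((15.3+140)/140) = 1.0532.
Q* ≈ 1014.628.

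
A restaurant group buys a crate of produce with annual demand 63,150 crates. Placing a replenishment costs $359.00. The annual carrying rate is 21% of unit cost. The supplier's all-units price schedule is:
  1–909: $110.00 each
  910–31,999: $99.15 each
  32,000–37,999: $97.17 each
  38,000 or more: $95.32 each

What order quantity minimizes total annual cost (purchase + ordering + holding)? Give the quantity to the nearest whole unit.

Holding cost per unit per year at price C is H = 0.21·C.
Evaluate total cost at each tier's feasible EOQ or, if the EOQ is below the tier, at the tier's minimum quantity.
Tier 1 ($110.00): EOQ = 1401.0 exceeds tier's upper bound 909, so this tier is dominated.
EOQ at $99.15 = 1475.7 (feasible in tier 2): TC = 63,150×$99.15 + (63,150/1475.7)×359 + (1475.7/2)×0.21×$99.15 = $6,292,048.42.
EOQ at $97.17 = 1490.6 < 32000, so use break Q=32000: TC = 63,150×$97.17 + (63,150/32000.0)×359 + (32000.0/2)×0.21×$97.17 = $6,463,485.16.
EOQ at $95.32 = 1505.0 < 38000, so use break Q=38000: TC = 63,150×$95.32 + (63,150/38000.0)×359 + (38000.0/2)×0.21×$95.32 = $6,400,381.40.
Lowest total cost is $6,292,048.42 at Q = 1475.7.

Q* ≈ 1,476 crates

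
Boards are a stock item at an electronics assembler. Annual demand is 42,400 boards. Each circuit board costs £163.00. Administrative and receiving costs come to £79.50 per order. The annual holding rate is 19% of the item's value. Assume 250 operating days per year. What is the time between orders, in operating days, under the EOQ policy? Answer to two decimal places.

Holding cost H = 0.19 × £163.00 = £30.9700 per unit per year.
Q* = √(2DS/H) = √(2 × 42,400 × 79.5 / 30.97) ≈ 466.56.
Cycle time = Q*/D × 250 = 466.56 / 42,400 × 250 ≈ 2.751 days.

T ≈ 2.75 days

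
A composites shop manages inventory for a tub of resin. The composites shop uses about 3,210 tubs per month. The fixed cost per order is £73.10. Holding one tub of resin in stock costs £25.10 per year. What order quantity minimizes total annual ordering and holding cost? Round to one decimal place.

Annual demand D = 3,210 × 12 = 38,520.
EOQ = √(2DS / H) = √(2 × 38,520 × 73.1 / 25.1).
= √(5,631,624 / 25.1) = √224,367.49 ≈ 473.674.

Q* ≈ 473.7 tubs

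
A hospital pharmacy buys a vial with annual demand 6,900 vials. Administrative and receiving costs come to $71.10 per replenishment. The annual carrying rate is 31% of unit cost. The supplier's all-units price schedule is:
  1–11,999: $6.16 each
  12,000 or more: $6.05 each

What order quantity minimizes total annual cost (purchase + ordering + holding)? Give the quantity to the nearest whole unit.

Holding cost per unit per year at price C is H = 0.31·C.
For each price level, check whether its EOQ is feasible; otherwise the best quantity at that price is the breakpoint.
EOQ at $6.16 = 716.8 (feasible in tier 1): TC = 6,900×$6.16 + (6,900/716.8)×71.1 + (716.8/2)×0.31×$6.16 = $43,872.82.
EOQ at $6.05 = 723.3 < 12000, so use break Q=12000: TC = 6,900×$6.05 + (6,900/12000.0)×71.1 + (12000.0/2)×0.31×$6.05 = $53,038.88.
Lowest total cost is $43,872.82 at Q = 716.8.

Q* ≈ 717 vials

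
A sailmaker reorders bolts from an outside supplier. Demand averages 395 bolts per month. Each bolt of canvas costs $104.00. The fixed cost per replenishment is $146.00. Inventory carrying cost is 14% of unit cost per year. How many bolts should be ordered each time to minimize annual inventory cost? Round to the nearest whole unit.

Q* ≈ 308 bolts

Annual demand D = 395 × 12 = 4,740.
Holding cost H = 0.14 × $104.00 = $14.5600 per unit per year.
EOQ = √(2DS / H) = √(2 × 4,740 × 146 / 14.56).
= √(1,384,080 / 14.56) = √95,060.4396 ≈ 308.319.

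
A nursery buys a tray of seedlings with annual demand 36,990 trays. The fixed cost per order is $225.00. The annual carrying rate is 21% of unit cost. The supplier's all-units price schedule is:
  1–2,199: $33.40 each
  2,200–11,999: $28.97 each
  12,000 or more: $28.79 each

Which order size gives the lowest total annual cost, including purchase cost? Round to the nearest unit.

Q* ≈ 2,200 trays

Holding cost per unit per year at price C is H = 0.21·C.
Candidates are each tier's EOQ (if it falls in that tier) and each price-break quantity.
EOQ at $33.40 = 1540.5 (feasible in tier 1): TC = 36,990×$33.40 + (36,990/1540.5)×225 + (1540.5/2)×0.21×$33.40 = $1,246,271.16.
EOQ at $28.97 = 1654.1 < 2200, so use break Q=2200: TC = 36,990×$28.97 + (36,990/2200.0)×225 + (2200.0/2)×0.21×$28.97 = $1,082,075.44.
EOQ at $28.79 = 1659.3 < 12000, so use break Q=12000: TC = 36,990×$28.79 + (36,990/12000.0)×225 + (12000.0/2)×0.21×$28.79 = $1,101,911.06.
Lowest total cost is $1,082,075.44 at Q = 2200.0.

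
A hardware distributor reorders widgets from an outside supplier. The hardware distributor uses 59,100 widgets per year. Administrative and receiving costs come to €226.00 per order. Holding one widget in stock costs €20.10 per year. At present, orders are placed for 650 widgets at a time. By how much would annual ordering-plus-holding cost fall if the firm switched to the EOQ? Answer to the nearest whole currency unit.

Extra cost ≈ €3,909 per year

EOQ = √(2DS/H) = √(2 × 59,100 × 226 / 20.1) ≈ 1152.83.
Cost at Q* = (D/Q*)S + (Q*/2)H = √(2DSH) ≈ €23,171.86.
Cost at Q = 650: (59,100/650)×226 + (650/2)×20.1 = €20,548.62 + €6,532.50 = €27,081.12.
Excess = €27,081.12 − €23,171.86 = €3,909.25.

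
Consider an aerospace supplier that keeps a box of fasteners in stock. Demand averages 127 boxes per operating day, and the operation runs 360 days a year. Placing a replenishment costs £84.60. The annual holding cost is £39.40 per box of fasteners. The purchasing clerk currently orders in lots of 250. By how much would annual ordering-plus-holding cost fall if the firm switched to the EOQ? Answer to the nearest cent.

Extra cost ≈ £2,938.37 per year

Annual demand D = 127 × 360 = 45,720.
EOQ = √(2DS/H) = √(2 × 45,720 × 84.6 / 39.4) ≈ 443.10.
Cost at Q* = (D/Q*)S + (Q*/2)H = √(2DSH) ≈ £17,458.28.
Cost at Q = 250: (45,720/250)×84.6 + (250/2)×39.4 = £15,471.65 + £4,925.00 = £20,396.65.
Excess = £20,396.65 − £17,458.28 = £2,938.37.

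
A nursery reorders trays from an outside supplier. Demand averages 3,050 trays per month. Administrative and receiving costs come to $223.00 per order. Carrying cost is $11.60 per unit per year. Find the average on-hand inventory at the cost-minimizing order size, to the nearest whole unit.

Average inventory ≈ 593 trays

Annual demand D = 3,050 × 12 = 36,600.
Q* = √(2DS/H) = √(2 × 36,600 × 223 / 11.6) ≈ 1186.26.
Average inventory = Q*/2 ≈ 1186.26 / 2 = 593.129.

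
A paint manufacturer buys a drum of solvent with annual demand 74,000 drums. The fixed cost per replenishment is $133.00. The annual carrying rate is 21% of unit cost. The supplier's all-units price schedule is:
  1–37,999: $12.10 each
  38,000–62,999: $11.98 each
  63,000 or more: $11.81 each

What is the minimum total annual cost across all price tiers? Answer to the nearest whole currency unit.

TC* ≈ $902,472

Holding cost per unit per year at price C is H = 0.21·C.
For each price level, check whether its EOQ is feasible; otherwise the best quantity at that price is the breakpoint.
EOQ at $12.10 = 2783.3 (feasible in tier 1): TC = 74,000×$12.10 + (74,000/2783.3)×133 + (2783.3/2)×0.21×$12.10 = $902,472.27.
EOQ at $11.98 = 2797.2 < 38000, so use break Q=38000: TC = 74,000×$11.98 + (74,000/38000.0)×133 + (38000.0/2)×0.21×$11.98 = $934,579.20.
EOQ at $11.81 = 2817.2 < 63000, so use break Q=63000: TC = 74,000×$11.81 + (74,000/63000.0)×133 + (63000.0/2)×0.21×$11.81 = $952,219.37.
Lowest total cost among the candidates is at Q = 2783.3.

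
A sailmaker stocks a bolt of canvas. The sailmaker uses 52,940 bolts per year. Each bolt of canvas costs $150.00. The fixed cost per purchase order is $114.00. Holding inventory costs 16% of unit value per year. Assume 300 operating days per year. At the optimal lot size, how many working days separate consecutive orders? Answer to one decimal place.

T ≈ 4.0 days

Holding cost H = 0.16 × $150.00 = $24.0000 per unit per year.
The optimal lot size = √(2DS/H) = √(2 × 52,940 × 114 / 24) ≈ 709.18.
Cycle time = Q*/D × 300 = 709.18 / 52,940 × 300 ≈ 4.019 days.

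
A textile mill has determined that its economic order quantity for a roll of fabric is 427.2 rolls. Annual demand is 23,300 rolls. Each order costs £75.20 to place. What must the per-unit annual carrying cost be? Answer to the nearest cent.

Squaring Q* = √(2DS/H) gives Q*² = 2DS/H.
From Q* = √(2DS/H): H = 2DS / Q*² = 2 × 23,300 × 75.2 / 427.2² = 19.2018.

H ≈ £19.20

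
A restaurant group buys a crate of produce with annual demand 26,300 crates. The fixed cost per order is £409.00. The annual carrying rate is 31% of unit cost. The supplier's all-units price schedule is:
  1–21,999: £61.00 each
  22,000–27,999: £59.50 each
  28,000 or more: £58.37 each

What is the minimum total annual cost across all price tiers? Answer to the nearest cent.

Holding cost per unit per year at price C is H = 0.31·C.
Candidates are each tier's EOQ (if it falls in that tier) and each price-break quantity.
EOQ at £61.00 = 1066.6 (feasible in tier 1): TC = 26,300×£61.00 + (26,300/1066.6)×409 + (1066.6/2)×0.31×£61.00 = £1,624,469.74.
EOQ at £59.50 = 1080.0 < 22000, so use break Q=22000: TC = 26,300×£59.50 + (26,300/22000.0)×409 + (22000.0/2)×0.31×£59.50 = £1,768,233.94.
EOQ at £58.37 = 1090.4 < 28000, so use break Q=28000: TC = 26,300×£58.37 + (26,300/28000.0)×409 + (28000.0/2)×0.31×£58.37 = £1,788,840.97.
Lowest total cost among the candidates is at Q = 1066.6.

TC* ≈ £1,624,469.74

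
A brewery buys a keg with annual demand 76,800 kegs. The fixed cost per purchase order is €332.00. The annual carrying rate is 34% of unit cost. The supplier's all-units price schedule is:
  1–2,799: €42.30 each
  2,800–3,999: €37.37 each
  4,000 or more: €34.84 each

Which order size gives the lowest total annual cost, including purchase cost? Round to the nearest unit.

Q* ≈ 4,000 kegs

Holding cost per unit per year at price C is H = 0.34·C.
For each price level, check whether its EOQ is feasible; otherwise the best quantity at that price is the breakpoint.
EOQ at €42.30 = 1883.0 (feasible in tier 1): TC = 76,800×€42.30 + (76,800/1883.0)×332 + (1883.0/2)×0.34×€42.30 = €3,275,721.60.
EOQ at €37.37 = 2003.4 < 2800, so use break Q=2800: TC = 76,800×€37.37 + (76,800/2800.0)×332 + (2800.0/2)×0.34×€37.37 = €2,896,910.41.
EOQ at €34.84 = 2074.8 < 4000, so use break Q=4000: TC = 76,800×€34.84 + (76,800/4000.0)×332 + (4000.0/2)×0.34×€34.84 = €2,705,777.60.
Lowest total cost is €2,705,777.60 at Q = 4000.0.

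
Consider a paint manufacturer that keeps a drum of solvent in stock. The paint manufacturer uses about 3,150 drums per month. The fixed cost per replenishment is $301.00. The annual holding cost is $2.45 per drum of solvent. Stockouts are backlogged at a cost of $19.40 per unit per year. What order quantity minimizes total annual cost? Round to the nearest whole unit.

Q* ≈ 3,234 drums

Annual demand D = 3,150 × 12 = 37,800.
With planned backorders, Q* = √(2DS/H) · √((H+B)/B).
√(2DS/H) = √(2 × 37,800 × 301 / 2.45) = 3047.622.
√((H+B)/B) = √((2.45+19.4)/19.4) = 1.0613.
Q* ≈ 3234.342.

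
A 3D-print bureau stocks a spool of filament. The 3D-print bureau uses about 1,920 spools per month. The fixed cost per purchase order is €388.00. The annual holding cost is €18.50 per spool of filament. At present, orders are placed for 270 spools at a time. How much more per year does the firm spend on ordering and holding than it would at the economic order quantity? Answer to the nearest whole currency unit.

Annual demand D = 1,920 × 12 = 23,040.
EOQ = √(2DS/H) = √(2 × 23,040 × 388 / 18.5) ≈ 983.07.
Cost at Q* = (D/Q*)S + (Q*/2)H = √(2DSH) ≈ €18,186.87.
Cost at Q = 270: (23,040/270)×388 + (270/2)×18.5 = €33,109.33 + €2,497.50 = €35,606.83.
Excess = €35,606.83 − €18,186.87 = €17,419.96.

Extra cost ≈ €17,420 per year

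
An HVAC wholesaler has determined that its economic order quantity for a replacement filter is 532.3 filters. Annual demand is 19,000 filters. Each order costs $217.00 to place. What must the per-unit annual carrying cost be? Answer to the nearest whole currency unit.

Invert the EOQ relation Q*² = 2DS/H.
From Q* = √(2DS/H): H = 2DS / Q*² = 2 × 19,000 × 217 / 532.3² = 29.1025.

H ≈ $29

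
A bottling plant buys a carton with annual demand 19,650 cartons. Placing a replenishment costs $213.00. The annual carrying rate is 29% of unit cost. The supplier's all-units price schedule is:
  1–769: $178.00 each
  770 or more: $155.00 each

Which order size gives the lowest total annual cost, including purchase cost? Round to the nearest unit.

Holding cost per unit per year at price C is H = 0.29·C.
Candidates are each tier's EOQ (if it falls in that tier) and each price-break quantity.
EOQ at $178.00 = 402.7 (feasible in tier 1): TC = 19,650×$178.00 + (19,650/402.7)×213 + (402.7/2)×0.29×$178.00 = $3,518,487.16.
EOQ at $155.00 = 431.5 < 770, so use break Q=770: TC = 19,650×$155.00 + (19,650/770.0)×213 + (770.0/2)×0.29×$155.00 = $3,068,491.40.
Lowest total cost is $3,068,491.40 at Q = 770.0.

Q* ≈ 770 cartons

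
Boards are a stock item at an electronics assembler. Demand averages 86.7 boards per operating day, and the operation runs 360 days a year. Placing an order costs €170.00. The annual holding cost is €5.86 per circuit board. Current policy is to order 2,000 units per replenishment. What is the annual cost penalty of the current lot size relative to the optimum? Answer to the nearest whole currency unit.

Extra cost ≈ €627 per year

Annual demand D = 86.7 × 360 = 31,212.
EOQ = √(2DS/H) = √(2 × 31,212 × 170 / 5.86) ≈ 1345.71.
Cost at Q* = (D/Q*)S + (Q*/2)H = √(2DSH) ≈ €7,885.86.
Cost at Q = 2,000: (31,212/2,000)×170 + (2,000/2)×5.86 = €2,653.02 + €5,860.00 = €8,513.02.
Excess = €8,513.02 − €7,885.86 = €627.16.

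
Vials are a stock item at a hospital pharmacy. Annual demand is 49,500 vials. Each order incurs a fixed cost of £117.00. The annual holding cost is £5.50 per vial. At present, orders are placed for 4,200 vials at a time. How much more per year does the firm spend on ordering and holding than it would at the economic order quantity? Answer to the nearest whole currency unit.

EOQ = √(2DS/H) = √(2 × 49,500 × 117 / 5.5) ≈ 1451.21.
Cost at Q* = (D/Q*)S + (Q*/2)H = √(2DSH) ≈ £7,981.64.
Cost at Q = 4,200: (49,500/4,200)×117 + (4,200/2)×5.5 = £1,378.93 + £11,550.00 = £12,928.93.
Excess = £12,928.93 − £7,981.64 = £4,947.29.

Extra cost ≈ £4,947 per year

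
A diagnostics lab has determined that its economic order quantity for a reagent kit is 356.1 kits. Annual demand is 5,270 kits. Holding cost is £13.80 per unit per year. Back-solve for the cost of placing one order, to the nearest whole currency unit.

Invert the EOQ relation Q*² = 2DS/H.
From Q* = √(2DS/H): S = Q*²H / (2D) = 356.1² × 13.8 / (2 × 5,270) = 166.0284.

S ≈ £166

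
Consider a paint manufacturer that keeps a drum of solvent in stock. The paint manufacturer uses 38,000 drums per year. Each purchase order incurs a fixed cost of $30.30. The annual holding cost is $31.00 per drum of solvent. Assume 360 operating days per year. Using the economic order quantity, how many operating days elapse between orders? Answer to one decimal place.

T ≈ 2.6 days

The optimal lot size = √(2DS/H) = √(2 × 38,000 × 30.3 / 31) ≈ 272.55.
Cycle time = Q*/D × 360 = 272.55 / 38,000 × 360 ≈ 2.582 days.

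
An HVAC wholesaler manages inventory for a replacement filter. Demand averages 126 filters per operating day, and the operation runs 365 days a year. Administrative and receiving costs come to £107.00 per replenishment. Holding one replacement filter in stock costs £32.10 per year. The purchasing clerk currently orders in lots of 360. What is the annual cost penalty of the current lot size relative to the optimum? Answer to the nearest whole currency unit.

Annual demand D = 126 × 365 = 45,990.
EOQ = √(2DS/H) = √(2 × 45,990 × 107 / 32.1) ≈ 553.71.
Cost at Q* = (D/Q*)S + (Q*/2)H = √(2DSH) ≈ £17,774.24.
Cost at Q = 360: (45,990/360)×107 + (360/2)×32.1 = £13,669.25 + £5,778.00 = £19,447.25.
Excess = £19,447.25 − £17,774.24 = £1,673.01.

Extra cost ≈ £1,673 per year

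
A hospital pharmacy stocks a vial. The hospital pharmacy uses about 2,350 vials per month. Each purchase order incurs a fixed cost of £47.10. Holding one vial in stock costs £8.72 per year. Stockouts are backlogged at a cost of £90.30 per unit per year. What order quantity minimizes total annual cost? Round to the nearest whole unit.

Q* ≈ 578 vials

Annual demand D = 2,350 × 12 = 28,200.
With planned backorders, Q* = √(2DS/H) · √((H+B)/B).
√(2DS/H) = √(2 × 28,200 × 47.1 / 8.72) = 551.940.
√((H+B)/B) = √((8.72+90.3)/90.3) = 1.0472.
Q* ≈ 577.975.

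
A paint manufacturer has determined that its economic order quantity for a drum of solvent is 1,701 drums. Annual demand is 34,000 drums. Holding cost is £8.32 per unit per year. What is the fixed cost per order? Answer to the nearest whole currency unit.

S ≈ £354

The basic EOQ model gives Q* = √(2DS/H); rearrange for the unknown.
From Q* = √(2DS/H): S = Q*²H / (2D) = 1,701² × 8.32 / (2 × 34,000) = 354.0161.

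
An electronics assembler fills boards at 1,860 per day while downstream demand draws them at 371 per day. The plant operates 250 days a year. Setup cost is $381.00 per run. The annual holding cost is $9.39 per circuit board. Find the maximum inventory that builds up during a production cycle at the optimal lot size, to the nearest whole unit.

Annual demand D = 371 × 250 = 92,750.
Production build-up factor (1 − d/p) = 1 − 371/1,860 = 0.8005.
Q* = √(2DS / (H(1 − d/p))) = √(2 × 92,750 × 381 / (9.39 × 0.8005)).
= √(70,675,500 / 7.517) ≈ 3066.273.
Maximum inventory = Q*(1 − d/p) = 3066.273 × 0.8005 ≈ 2454.667.

I_max ≈ 2,455 boards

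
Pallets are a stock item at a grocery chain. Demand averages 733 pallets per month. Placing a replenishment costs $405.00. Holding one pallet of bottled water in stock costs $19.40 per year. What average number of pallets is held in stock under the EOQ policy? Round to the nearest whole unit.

Annual demand D = 733 × 12 = 8,796.
EOQ = √(2DS/H) = √(2 × 8,796 × 405 / 19.4) ≈ 606.02.
Average inventory = Q*/2 ≈ 606.02 / 2 = 303.008.

Average inventory ≈ 303 pallets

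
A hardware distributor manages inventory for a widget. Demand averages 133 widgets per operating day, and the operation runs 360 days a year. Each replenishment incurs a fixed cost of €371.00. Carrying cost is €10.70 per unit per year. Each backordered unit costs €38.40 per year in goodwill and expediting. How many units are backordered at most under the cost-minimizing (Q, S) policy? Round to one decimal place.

Annual demand D = 133 × 360 = 47,880.
With planned backorders, Q* = √(2DS/H) · √((H+B)/B).
√(2DS/H) = √(2 × 47,880 × 371 / 10.7) = 1822.163.
√((H+B)/B) = √((10.7+38.4)/38.4) = 1.1308.
Q* ≈ 2060.451.
S* = Q* · H/(H+B) = 2060.451 × 10.7/49.1 ≈ 449.019.

S* ≈ 449.0 widgets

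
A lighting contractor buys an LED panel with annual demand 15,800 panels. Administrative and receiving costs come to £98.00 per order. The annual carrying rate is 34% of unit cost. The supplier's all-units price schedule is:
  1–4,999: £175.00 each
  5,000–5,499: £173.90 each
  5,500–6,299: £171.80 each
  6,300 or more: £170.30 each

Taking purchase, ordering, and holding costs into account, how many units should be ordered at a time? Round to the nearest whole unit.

Holding cost per unit per year at price C is H = 0.34·C.
Evaluate total cost at each tier's feasible EOQ or, if the EOQ is below the tier, at the tier's minimum quantity.
EOQ at £175.00 = 228.1 (feasible in tier 1): TC = 15,800×£175.00 + (15,800/228.1)×98 + (228.1/2)×0.34×£175.00 = £2,778,574.23.
EOQ at £173.90 = 228.9 < 5000, so use break Q=5000: TC = 15,800×£173.90 + (15,800/5000.0)×98 + (5000.0/2)×0.34×£173.90 = £2,895,744.68.
EOQ at £171.80 = 230.3 < 5500, so use break Q=5500: TC = 15,800×£171.80 + (15,800/5500.0)×98 + (5500.0/2)×0.34×£171.80 = £2,875,354.53.
EOQ at £170.30 = 231.3 < 6300, so use break Q=6300: TC = 15,800×£170.30 + (15,800/6300.0)×98 + (6300.0/2)×0.34×£170.30 = £2,873,377.08.
Lowest total cost is £2,778,574.23 at Q = 228.1.

Q* ≈ 228 panels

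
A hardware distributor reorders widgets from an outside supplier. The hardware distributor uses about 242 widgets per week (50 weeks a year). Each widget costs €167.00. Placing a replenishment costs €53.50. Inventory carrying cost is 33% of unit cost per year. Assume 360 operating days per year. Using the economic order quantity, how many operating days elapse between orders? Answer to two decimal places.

T ≈ 4.56 days

Annual demand D = 242 × 50 = 12,100.
Holding cost H = 0.33 × €167.00 = €55.1100 per unit per year.
EOQ = √(2DS/H) = √(2 × 12,100 × 53.5 / 55.11) ≈ 153.27.
Cycle time = Q*/D × 360 = 153.27 / 12,100 × 360 ≈ 4.560 days.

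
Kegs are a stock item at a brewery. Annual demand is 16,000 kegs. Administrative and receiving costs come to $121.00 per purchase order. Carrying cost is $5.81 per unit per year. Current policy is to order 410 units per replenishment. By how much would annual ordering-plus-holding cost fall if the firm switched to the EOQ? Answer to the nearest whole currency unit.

EOQ = √(2DS/H) = √(2 × 16,000 × 121 / 5.81) ≈ 816.36.
Cost at Q* = (D/Q*)S + (Q*/2)H = √(2DSH) ≈ $4,743.03.
Cost at Q = 410: (16,000/410)×121 + (410/2)×5.81 = $4,721.95 + $1,191.05 = $5,913.00.
Excess = $5,913.00 − $4,743.03 = $1,169.97.

Extra cost ≈ $1,170 per year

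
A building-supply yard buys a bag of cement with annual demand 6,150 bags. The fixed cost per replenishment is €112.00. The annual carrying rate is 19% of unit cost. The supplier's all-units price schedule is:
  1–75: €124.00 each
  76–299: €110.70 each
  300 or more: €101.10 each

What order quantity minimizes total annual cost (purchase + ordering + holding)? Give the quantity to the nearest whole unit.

Holding cost per unit per year at price C is H = 0.19·C.
Candidates are each tier's EOQ (if it falls in that tier) and each price-break quantity.
Tier 1 (€124.00): EOQ = 241.8 exceeds tier's upper bound 75, so this tier is dominated.
EOQ at €110.70 = 255.9 (feasible in tier 2): TC = 6,150×€110.70 + (6,150/255.9)×112 + (255.9/2)×0.19×€110.70 = €686,187.85.
EOQ at €101.10 = 267.8 < 300, so use break Q=300: TC = 6,150×€101.10 + (6,150/300.0)×112 + (300.0/2)×0.19×€101.10 = €626,942.35.
Lowest total cost is €626,942.35 at Q = 300.0.

Q* ≈ 300 bags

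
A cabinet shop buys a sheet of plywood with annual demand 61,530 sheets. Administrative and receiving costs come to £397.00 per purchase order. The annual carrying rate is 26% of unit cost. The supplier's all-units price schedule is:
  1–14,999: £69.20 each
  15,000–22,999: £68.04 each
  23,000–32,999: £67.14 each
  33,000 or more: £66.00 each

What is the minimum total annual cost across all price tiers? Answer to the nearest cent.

TC* ≈ £4,287,523.87

Holding cost per unit per year at price C is H = 0.26·C.
Evaluate total cost at each tier's feasible EOQ or, if the EOQ is below the tier, at the tier's minimum quantity.
EOQ at £69.20 = 1647.8 (feasible in tier 1): TC = 61,530×£69.20 + (61,530/1647.8)×397 + (1647.8/2)×0.26×£69.20 = £4,287,523.87.
EOQ at £68.04 = 1661.8 < 15000, so use break Q=15000: TC = 61,530×£68.04 + (61,530/15000.0)×397 + (15000.0/2)×0.26×£68.04 = £4,320,807.69.
EOQ at £67.14 = 1672.9 < 23000, so use break Q=23000: TC = 61,530×£67.14 + (61,530/23000.0)×397 + (23000.0/2)×0.26×£67.14 = £4,332,934.86.
EOQ at £66.00 = 1687.3 < 33000, so use break Q=33000: TC = 61,530×£66.00 + (61,530/33000.0)×397 + (33000.0/2)×0.26×£66.00 = £4,344,860.22.
Lowest total cost among the candidates is at Q = 1647.8.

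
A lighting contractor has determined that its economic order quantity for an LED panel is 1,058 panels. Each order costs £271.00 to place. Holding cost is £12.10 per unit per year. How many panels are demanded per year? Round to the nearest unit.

D ≈ 24,989 panels per year

Invert the EOQ relation Q*² = 2DS/H.
From Q* = √(2DS/H): D = Q*²H / (2S) = 1,058² × 12.1 / (2 × 271) = 24989.492.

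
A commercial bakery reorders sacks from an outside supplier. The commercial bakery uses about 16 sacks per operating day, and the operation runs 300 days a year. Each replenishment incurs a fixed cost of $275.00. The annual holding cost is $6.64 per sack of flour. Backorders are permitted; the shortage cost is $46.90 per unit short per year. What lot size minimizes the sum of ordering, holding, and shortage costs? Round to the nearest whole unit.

Annual demand D = 16 × 300 = 4,800.
With planned backorders, Q* = √(2DS/H) · √((H+B)/B).
√(2DS/H) = √(2 × 4,800 × 275 / 6.64) = 630.548.
√((H+B)/B) = √((6.64+46.9)/46.9) = 1.0684.
Q* ≈ 673.706.

Q* ≈ 674 sacks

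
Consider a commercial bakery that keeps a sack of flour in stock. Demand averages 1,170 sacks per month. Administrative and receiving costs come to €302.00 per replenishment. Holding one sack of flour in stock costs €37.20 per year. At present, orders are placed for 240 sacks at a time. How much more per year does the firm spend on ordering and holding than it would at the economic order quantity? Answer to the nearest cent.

Annual demand D = 1,170 × 12 = 14,040.
EOQ = √(2DS/H) = √(2 × 14,040 × 302 / 37.2) ≈ 477.45.
Cost at Q* = (D/Q*)S + (Q*/2)H = √(2DSH) ≈ €17,761.25.
Cost at Q = 240: (14,040/240)×302 + (240/2)×37.2 = €17,667.00 + €4,464.00 = €22,131.00.
Excess = €22,131.00 − €17,761.25 = €4,369.75.

Extra cost ≈ €4,369.75 per year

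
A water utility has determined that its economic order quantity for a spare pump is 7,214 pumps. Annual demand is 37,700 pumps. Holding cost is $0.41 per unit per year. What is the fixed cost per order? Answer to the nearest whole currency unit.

S ≈ $283

The basic EOQ model gives Q* = √(2DS/H); rearrange for the unknown.
From Q* = √(2DS/H): S = Q*²H / (2D) = 7,214² × 0.41 / (2 × 37,700) = 282.9859.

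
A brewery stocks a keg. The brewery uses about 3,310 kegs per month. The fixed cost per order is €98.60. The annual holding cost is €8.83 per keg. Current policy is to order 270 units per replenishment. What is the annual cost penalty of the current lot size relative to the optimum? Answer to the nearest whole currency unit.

Extra cost ≈ €7,381 per year

Annual demand D = 3,310 × 12 = 39,720.
EOQ = √(2DS/H) = √(2 × 39,720 × 98.6 / 8.83) ≈ 941.84.
Cost at Q* = (D/Q*)S + (Q*/2)H = √(2DSH) ≈ €8,316.46.
Cost at Q = 270: (39,720/270)×98.6 + (270/2)×8.83 = €14,505.16 + €1,192.05 = €15,697.21.
Excess = €15,697.21 − €8,316.46 = €7,380.75.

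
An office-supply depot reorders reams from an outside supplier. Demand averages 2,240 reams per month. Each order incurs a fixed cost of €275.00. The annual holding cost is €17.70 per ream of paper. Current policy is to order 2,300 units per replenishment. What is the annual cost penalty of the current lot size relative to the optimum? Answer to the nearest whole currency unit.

Annual demand D = 2,240 × 12 = 26,880.
EOQ = √(2DS/H) = √(2 × 26,880 × 275 / 17.7) ≈ 913.92.
Cost at Q* = (D/Q*)S + (Q*/2)H = √(2DSH) ≈ €16,176.43.
Cost at Q = 2,300: (26,880/2,300)×275 + (2,300/2)×17.7 = €3,213.91 + €20,355.00 = €23,568.91.
Excess = €23,568.91 − €16,176.43 = €7,392.49.

Extra cost ≈ €7,392 per year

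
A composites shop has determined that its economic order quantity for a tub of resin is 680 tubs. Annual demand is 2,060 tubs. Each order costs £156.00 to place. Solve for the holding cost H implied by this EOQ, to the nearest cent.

H ≈ £1.39

Squaring Q* = √(2DS/H) gives Q*² = 2DS/H.
From Q* = √(2DS/H): H = 2DS / Q*² = 2 × 2,060 × 156 / 680² = 1.3900.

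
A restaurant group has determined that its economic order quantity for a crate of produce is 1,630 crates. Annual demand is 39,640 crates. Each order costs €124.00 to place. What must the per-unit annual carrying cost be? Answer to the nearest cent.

Invert the EOQ relation Q*² = 2DS/H.
From Q* = √(2DS/H): H = 2DS / Q*² = 2 × 39,640 × 124 / 1,630² = 3.7001.

H ≈ €3.70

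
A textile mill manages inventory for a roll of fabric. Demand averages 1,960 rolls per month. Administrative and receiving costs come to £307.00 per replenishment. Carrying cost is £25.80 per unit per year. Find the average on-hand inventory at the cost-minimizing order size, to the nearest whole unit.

Average inventory ≈ 374 rolls

Annual demand D = 1,960 × 12 = 23,520.
EOQ = √(2DS/H) = √(2 × 23,520 × 307 / 25.8) ≈ 748.16.
Average inventory = Q*/2 ≈ 748.16 / 2 = 374.079.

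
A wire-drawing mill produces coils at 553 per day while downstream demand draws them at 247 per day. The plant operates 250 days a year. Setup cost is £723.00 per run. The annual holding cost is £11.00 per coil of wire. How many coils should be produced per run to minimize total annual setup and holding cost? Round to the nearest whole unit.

Annual demand D = 247 × 250 = 61,750.
Production build-up factor (1 − d/p) = 1 − 247/553 = 0.5533.
Q* = √(2DS / (H(1 − d/p))) = √(2 × 61,750 × 723 / (11 × 0.5533)).
= √(89,290,500 / 6.0868) ≈ 3830.083.

Q* ≈ 3,830 coils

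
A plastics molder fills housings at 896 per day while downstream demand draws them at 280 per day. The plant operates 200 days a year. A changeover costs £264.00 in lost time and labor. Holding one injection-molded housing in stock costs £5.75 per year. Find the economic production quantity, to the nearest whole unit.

Annual demand D = 280 × 200 = 56,000.
Production build-up factor (1 − d/p) = 1 − 280/896 = 0.6875.
Q* = √(2DS / (H(1 − d/p))) = √(2 × 56,000 × 264 / (5.75 × 0.6875)).
= √(29,568,000 / 3.9531) ≈ 2734.895.

Q* ≈ 2,735 housings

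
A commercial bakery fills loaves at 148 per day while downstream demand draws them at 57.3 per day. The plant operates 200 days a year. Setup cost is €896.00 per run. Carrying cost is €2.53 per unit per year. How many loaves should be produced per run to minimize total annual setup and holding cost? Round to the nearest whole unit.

Q* ≈ 3,639 loaves

Annual demand D = 57.3 × 200 = 11,460.
Production build-up factor (1 − d/p) = 1 − 57.3/148 = 0.6128.
Q* = √(2DS / (H(1 − d/p))) = √(2 × 11,460 × 896 / (2.53 × 0.6128)).
= √(20,536,320 / 1.5505) ≈ 3639.387.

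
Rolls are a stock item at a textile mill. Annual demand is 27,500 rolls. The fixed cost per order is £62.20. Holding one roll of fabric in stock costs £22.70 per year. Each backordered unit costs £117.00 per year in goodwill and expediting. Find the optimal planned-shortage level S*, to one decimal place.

With planned backorders, Q* = √(2DS/H) · √((H+B)/B).
√(2DS/H) = √(2 × 27,500 × 62.2 / 22.7) = 388.207.
√((H+B)/B) = √((22.7+117)/117) = 1.0927.
Q* ≈ 424.198.
S* = Q* · H/(H+B) = 424.198 × 22.7/139.7 ≈ 68.928.

S* ≈ 68.9 rolls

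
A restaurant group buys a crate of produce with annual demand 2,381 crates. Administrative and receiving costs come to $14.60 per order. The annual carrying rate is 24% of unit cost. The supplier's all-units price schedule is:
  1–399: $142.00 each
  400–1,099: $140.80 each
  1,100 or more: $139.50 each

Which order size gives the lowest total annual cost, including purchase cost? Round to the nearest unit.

Holding cost per unit per year at price C is H = 0.24·C.
Candidates are each tier's EOQ (if it falls in that tier) and each price-break quantity.
EOQ at $142.00 = 45.2 (feasible in tier 1): TC = 2,381×$142.00 + (2,381/45.2)×14.6 + (45.2/2)×0.24×$142.00 = $339,641.29.
EOQ at $140.80 = 45.4 < 400, so use break Q=400: TC = 2,381×$140.80 + (2,381/400.0)×14.6 + (400.0/2)×0.24×$140.80 = $342,090.11.
EOQ at $139.50 = 45.6 < 1100, so use break Q=1100: TC = 2,381×$139.50 + (2,381/1100.0)×14.6 + (1100.0/2)×0.24×$139.50 = $350,595.10.
Lowest total cost is $339,641.29 at Q = 45.2.

Q* ≈ 45 crates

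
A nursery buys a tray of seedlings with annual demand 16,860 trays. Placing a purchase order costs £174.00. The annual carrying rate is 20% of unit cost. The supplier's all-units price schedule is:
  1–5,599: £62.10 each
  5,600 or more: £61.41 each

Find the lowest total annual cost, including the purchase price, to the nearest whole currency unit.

Holding cost per unit per year at price C is H = 0.20·C.
For each price level, check whether its EOQ is feasible; otherwise the best quantity at that price is the breakpoint.
EOQ at £62.10 = 687.3 (feasible in tier 1): TC = 16,860×£62.10 + (16,860/687.3)×174 + (687.3/2)×0.20×£62.10 = £1,055,542.49.
EOQ at £61.41 = 691.2 < 5600, so use break Q=5600: TC = 16,860×£61.41 + (16,860/5600.0)×174 + (5600.0/2)×0.20×£61.41 = £1,070,286.06.
Lowest total cost among the candidates is at Q = 687.3.

TC* ≈ £1,055,542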